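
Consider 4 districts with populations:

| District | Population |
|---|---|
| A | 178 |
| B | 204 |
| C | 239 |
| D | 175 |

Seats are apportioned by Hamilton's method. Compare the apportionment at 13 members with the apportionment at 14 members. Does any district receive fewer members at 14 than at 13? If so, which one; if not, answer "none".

At 13 seats: A 3, B 3, C 4, D 3.
At 14 seats: A 3, B 4, C 4, D 3.
No district's allocation decreased.

none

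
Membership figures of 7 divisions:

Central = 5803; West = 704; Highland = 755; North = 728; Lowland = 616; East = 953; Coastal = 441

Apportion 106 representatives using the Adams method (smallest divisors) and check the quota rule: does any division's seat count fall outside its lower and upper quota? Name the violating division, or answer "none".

Central

Standard quotas: Central 61.512, West 7.462, Highland 8.003, North 7.717, Lowland 6.530, East 10.102, Coastal 4.675.
Adams allocation: Central 60, West 8, Highland 8, North 8, Lowland 7, East 10, Coastal 5.
Central has quota 61.512 (lower 61, upper 62) but receives 60 — outside the quota interval.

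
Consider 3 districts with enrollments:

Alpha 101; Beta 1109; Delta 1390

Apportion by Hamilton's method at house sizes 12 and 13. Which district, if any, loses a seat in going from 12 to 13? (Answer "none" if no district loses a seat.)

At 12 seats: Alpha 1, Beta 5, Delta 6.
At 13 seats: Alpha 0, Beta 6, Delta 7.
Alpha drops from 1 to 0.

Alpha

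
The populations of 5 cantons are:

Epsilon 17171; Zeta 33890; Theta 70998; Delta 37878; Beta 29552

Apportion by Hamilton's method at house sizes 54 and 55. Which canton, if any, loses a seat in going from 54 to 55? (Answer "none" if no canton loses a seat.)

At 54 seats: Epsilon 5, Zeta 10, Theta 20, Delta 11, Beta 8.
At 55 seats: Epsilon 5, Zeta 10, Theta 21, Delta 11, Beta 8.
No canton's allocation decreased.

none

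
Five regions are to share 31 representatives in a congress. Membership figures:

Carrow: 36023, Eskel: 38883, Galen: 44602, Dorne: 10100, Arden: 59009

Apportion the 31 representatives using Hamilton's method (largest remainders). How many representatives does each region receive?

Carrow: 6, Eskel: 6, Galen: 7, Dorne: 2, Arden: 10

Total 188617; standard divisor 188617/31 ≈ 6084.419.
Standard quotas: Carrow 5.9205, Eskel 6.3906, Galen 7.3305, Dorne 1.6600, Arden 9.6984.
Lower quotas: Carrow 5, Eskel 6, Galen 7, Dorne 1, Arden 9 (sum 28, leaving 3 seats).
Remainders in descending order: Carrow 0.9205, Arden 0.6984, Dorne 0.6600, Eskel 0.3906, Galen 0.3305.
Largest remainders: Carrow, Arden, Dorne receive the extra seats.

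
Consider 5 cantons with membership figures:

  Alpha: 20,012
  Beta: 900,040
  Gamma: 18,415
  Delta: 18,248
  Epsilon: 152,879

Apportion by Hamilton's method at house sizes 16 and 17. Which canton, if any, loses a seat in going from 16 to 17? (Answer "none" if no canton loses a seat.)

Alpha

At 16 seats: Alpha 1, Beta 13, Gamma 0, Delta 0, Epsilon 2.
At 17 seats: Alpha 0, Beta 14, Gamma 0, Delta 0, Epsilon 3.
Alpha drops from 1 to 0.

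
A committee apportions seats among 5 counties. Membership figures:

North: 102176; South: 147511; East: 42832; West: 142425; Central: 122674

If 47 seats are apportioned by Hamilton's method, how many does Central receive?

10

The standard divisor is 557618/47 ≈ 11864.213.
Standard quotas: North 8.6121, South 12.4333, East 3.6102, West 12.0046, Central 10.3398.
Lower quotas: North 8, South 12, East 3, West 12, Central 10 (sum 45, leaving 2 seats).
Remainders in descending order: North 0.6121, East 0.6102, South 0.4333, Central 0.3398, West 0.0046.
The surplus seats go to North, East.
Central receives 10.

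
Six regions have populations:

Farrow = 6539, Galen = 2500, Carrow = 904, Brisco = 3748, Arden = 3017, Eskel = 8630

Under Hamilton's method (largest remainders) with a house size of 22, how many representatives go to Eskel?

7

Standard divisor: 25338 ÷ 22 ≈ 1151.727.
Standard quotas: Farrow 5.6776, Galen 2.1707, Carrow 0.7849, Brisco 3.2542, Arden 2.6195, Eskel 7.4931.
Lower quotas: Farrow 5, Galen 2, Carrow 0, Brisco 3, Arden 2, Eskel 7 (sum 19, leaving 3 seats).
Remainders in descending order: Carrow 0.7849, Farrow 0.6776, Arden 0.6195, Eskel 0.4931, Brisco 0.2542, Galen 0.1707.
The surplus seats go to Carrow, Farrow, Arden.
Eskel receives 7.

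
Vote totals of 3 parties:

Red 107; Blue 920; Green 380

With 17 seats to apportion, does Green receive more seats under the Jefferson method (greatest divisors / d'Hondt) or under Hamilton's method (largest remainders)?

Jefferson: Red 1, Blue 12, Green 4.
Hamilton: Red 1, Blue 11, Green 5.
Green gets 4 under Jefferson and 5 under Hamilton.

Hamilton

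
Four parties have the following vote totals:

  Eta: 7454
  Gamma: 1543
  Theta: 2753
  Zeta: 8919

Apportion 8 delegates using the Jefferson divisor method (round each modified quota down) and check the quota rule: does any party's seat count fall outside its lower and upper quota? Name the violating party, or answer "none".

none

Standard quotas: Eta 2.885, Gamma 0.597, Theta 1.066, Zeta 3.452.
Jefferson allocation: Eta 3, Gamma 0, Theta 1, Zeta 4.
Every allocation lies between the lower and upper quota.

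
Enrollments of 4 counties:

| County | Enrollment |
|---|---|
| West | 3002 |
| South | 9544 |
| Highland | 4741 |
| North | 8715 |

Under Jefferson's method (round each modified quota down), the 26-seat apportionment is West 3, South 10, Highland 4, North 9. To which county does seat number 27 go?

Highland

Priority for the next seat is population ÷ (current seats + 1).
Priorities: West 750.500, South 867.636, Highland 948.200, North 871.500.
Highest priority: Highland.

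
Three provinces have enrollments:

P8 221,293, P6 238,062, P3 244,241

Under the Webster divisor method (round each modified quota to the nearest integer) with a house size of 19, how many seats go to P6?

Standard divisor 703596/19 ≈ 37031.368; standard quotas: P8 5.976, P6 6.429, P3 6.596.
Rounding to the nearest integer gives P8 6, P6 6, P3 7 — total 19, matching the house size, so no adjustment is needed.
P6 receives 6.

6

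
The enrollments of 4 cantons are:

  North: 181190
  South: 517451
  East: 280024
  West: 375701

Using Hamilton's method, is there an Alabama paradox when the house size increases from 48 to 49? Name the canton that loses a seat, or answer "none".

At 48 seats: North 7, South 18, East 10, West 13.
At 49 seats: North 6, South 19, East 10, West 14.
North drops from 7 to 6.

North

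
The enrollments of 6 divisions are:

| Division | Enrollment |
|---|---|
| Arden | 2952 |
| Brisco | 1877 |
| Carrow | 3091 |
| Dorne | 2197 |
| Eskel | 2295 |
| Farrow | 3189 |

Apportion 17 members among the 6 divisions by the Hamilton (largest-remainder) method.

The standard divisor is 15601/17 ≈ 917.706.
Standard quotas: Arden 3.217, Brisco 2.045, Carrow 3.368, Dorne 2.394, Eskel 2.501, Farrow 3.475.
Lower quotas: Arden 3, Brisco 2, Carrow 3, Dorne 2, Eskel 2, Farrow 3 (sum 15, leaving 2 seats).
Remainders in descending order: Eskel 0.501, Farrow 0.475, Dorne 0.394, Carrow 0.368, Arden 0.217, Brisco 0.045.
Largest remainders: Eskel, Farrow receive the extra seats.

Arden 3, Brisco 2, Carrow 3, Dorne 2, Eskel 3, Farrow 4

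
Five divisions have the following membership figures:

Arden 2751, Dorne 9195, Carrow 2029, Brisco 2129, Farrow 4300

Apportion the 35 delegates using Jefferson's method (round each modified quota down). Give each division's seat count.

Arden=5, Dorne=17, Carrow=3, Brisco=3, Farrow=7

Standard divisor 20404/35 ≈ 582.971; standard quotas: Arden 4.719, Dorne 15.773, Carrow 3.480, Brisco 3.652, Farrow 7.376.
Rounding down gives 4, 15, 3, 3, 7 = 32 seats, so the divisor must be adjusted.
With modified divisor 540: modified quotas Arden 5.094, Dorne 17.028, Carrow 3.757, Brisco 3.943, Farrow 7.963.
Rounding down: Arden 5, Dorne 17, Carrow 3, Brisco 3, Farrow 7 (total 35).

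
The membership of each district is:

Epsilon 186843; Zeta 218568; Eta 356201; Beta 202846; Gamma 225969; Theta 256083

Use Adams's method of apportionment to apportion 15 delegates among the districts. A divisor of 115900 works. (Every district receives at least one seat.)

Epsilon 2, Zeta 2, Eta 4, Beta 2, Gamma 2, Theta 3

With modified divisor 115900: modified quotas Epsilon 1.612, Zeta 1.886, Eta 3.073, Beta 1.750, Gamma 1.950, Theta 2.210.
Rounding up: Epsilon 2, Zeta 2, Eta 4, Beta 2, Gamma 2, Theta 3 (total 15).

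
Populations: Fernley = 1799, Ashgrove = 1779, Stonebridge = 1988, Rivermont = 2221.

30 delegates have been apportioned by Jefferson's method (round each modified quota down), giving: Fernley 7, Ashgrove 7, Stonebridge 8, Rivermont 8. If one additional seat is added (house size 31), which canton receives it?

Rivermont

Priority for the next seat is population ÷ (current seats + 1).
Priorities: Fernley 224.875, Ashgrove 222.375, Stonebridge 220.889, Rivermont 246.778.
Highest priority: Rivermont.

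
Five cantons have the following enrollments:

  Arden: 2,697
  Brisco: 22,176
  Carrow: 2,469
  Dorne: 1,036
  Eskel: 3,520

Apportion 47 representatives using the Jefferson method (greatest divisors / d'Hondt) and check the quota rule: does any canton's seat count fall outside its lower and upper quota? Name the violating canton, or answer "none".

Standard quotas: Arden 3.974, Brisco 32.675, Carrow 3.638, Dorne 1.526, Eskel 5.187.
Jefferson allocation: Arden 4, Brisco 34, Carrow 3, Dorne 1, Eskel 5.
Brisco has quota 32.675 (lower 32, upper 33) but receives 34 — outside the quota interval.

Brisco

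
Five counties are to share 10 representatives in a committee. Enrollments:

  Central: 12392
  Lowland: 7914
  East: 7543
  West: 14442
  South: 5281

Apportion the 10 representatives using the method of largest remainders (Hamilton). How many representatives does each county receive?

Central 3; Lowland 2; East 1; West 3; South 1

The standard divisor is 47572/10 ≈ 4757.2.
Standard quotas: Central 2.6049, Lowland 1.6636, East 1.5856, West 3.0358, South 1.1101.
Lower quotas: Central 2, Lowland 1, East 1, West 3, South 1 (sum 8, leaving 2 seats).
Remainders in descending order: Lowland 0.6636, Central 0.6049, East 0.5856, South 0.1101, West 0.0358.
The surplus seats go to Lowland, Central.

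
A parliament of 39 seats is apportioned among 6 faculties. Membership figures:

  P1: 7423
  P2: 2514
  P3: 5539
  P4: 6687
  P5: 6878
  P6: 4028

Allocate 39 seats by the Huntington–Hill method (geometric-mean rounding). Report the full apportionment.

With divisor 865: modified quotas P1 8.582, P2 2.906, P3 6.403, P4 7.731, P5 7.951, P6 4.657.
Geometric-mean thresholds: P1 √(8·9)=8.485, P2 √(2·3)=2.449, P3 √(6·7)=6.481, P4 √(7·8)=7.483, P5 √(7·8)=7.483, P6 √(4·5)=4.472.
Each quota rounded against its threshold gives P1 9, P2 3, P3 6, P4 8, P5 8, P6 5 (total 39).

P1 9, P2 3, P3 6, P4 8, P5 8, P6 5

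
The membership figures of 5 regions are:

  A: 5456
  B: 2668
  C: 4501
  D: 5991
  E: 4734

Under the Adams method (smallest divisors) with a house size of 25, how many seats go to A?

Standard divisor 23350/25 ≈ 934; standard quotas: A 5.842, B 2.857, C 4.819, D 6.414, E 5.069.
Rounding up gives 6, 3, 5, 7, 6 = 27 seats, so the divisor must be adjusted.
With modified divisor 1040: modified quotas A 5.246, B 2.565, C 4.328, D 5.761, E 4.552.
Rounding up: A 6, B 3, C 5, D 6, E 5 (total 25).
A receives 6.

6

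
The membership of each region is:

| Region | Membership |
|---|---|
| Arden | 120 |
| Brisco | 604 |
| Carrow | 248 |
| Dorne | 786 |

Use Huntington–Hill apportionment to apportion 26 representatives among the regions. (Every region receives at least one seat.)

With divisor 70: modified quotas Arden 1.714, Brisco 8.629, Carrow 3.543, Dorne 11.229.
Geometric-mean thresholds: Arden √(1·2)=1.414, Brisco √(8·9)=8.485, Carrow √(3·4)=3.464, Dorne √(11·12)=11.489.
Each quota rounded against its threshold gives Arden 2, Brisco 9, Carrow 4, Dorne 11 (total 26).

Arden 2, Brisco 9, Carrow 4, Dorne 11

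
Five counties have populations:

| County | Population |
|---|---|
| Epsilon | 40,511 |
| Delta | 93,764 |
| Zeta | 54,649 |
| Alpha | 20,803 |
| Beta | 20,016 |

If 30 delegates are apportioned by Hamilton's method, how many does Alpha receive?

Total 229743; standard divisor 229743/30 ≈ 7658.1.
Standard quotas: Epsilon 5.2900, Delta 12.2438, Zeta 7.1361, Alpha 2.7165, Beta 2.6137.
Lower quotas: Epsilon 5, Delta 12, Zeta 7, Alpha 2, Beta 2 (sum 28, leaving 2 seats).
Remainders in descending order: Alpha 0.7165, Beta 0.6137, Epsilon 0.2900, Delta 0.2438, Zeta 0.1361.
The surplus seats go to Alpha, Beta.
Alpha receives 3.

3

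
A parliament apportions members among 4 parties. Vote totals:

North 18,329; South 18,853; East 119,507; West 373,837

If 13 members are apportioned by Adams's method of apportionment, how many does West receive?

Standard divisor 530526/13 ≈ 40809.692; standard quotas: North 0.449, South 0.462, East 2.928, West 9.160.
Rounding up gives 1, 1, 3, 10 = 15 seats, so the divisor must be adjusted.
With modified divisor 50100: modified quotas North 0.366, South 0.376, East 2.385, West 7.462.
Rounding up: North 1, South 1, East 3, West 8 (total 13).
West receives 8.

8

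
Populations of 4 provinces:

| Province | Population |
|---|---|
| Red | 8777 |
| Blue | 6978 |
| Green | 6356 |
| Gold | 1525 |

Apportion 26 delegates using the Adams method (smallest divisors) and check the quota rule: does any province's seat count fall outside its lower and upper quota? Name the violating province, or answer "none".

Standard quotas: Red 9.655, Blue 7.676, Green 6.992, Gold 1.678.
Adams allocation: Red 9, Blue 8, Green 7, Gold 2.
Every allocation lies between the lower and upper quota.

none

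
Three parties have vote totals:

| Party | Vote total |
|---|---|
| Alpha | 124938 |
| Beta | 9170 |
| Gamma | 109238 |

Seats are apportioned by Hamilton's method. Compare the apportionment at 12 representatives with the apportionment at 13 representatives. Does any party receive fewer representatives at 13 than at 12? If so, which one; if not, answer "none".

Beta

At 12 seats: Alpha 6, Beta 1, Gamma 5.
At 13 seats: Alpha 7, Beta 0, Gamma 6.
Beta drops from 1 to 0.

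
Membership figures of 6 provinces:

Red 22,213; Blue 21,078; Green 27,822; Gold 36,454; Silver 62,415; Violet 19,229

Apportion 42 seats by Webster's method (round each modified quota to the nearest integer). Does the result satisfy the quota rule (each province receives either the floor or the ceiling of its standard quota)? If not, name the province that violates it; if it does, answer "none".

none

Standard quotas: Red 4.931, Blue 4.679, Green 6.176, Gold 8.092, Silver 13.855, Violet 4.268.
Webster allocation: Red 5, Blue 5, Green 6, Gold 8, Silver 14, Violet 4.
Every allocation lies between the lower and upper quota.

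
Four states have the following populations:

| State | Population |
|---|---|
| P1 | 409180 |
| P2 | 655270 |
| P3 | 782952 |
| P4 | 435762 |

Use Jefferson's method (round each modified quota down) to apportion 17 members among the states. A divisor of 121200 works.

P1 3, P2 5, P3 6, P4 3

With modified divisor 121200: modified quotas P1 3.376, P2 5.407, P3 6.460, P4 3.595.
Rounding down: P1 3, P2 5, P3 6, P4 3 (total 17).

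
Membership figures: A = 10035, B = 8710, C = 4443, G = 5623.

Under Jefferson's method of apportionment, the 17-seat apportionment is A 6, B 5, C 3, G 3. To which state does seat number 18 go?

B

Priority for the next seat is population ÷ (current seats + 1).
Priorities: A 1433.571, B 1451.667, C 1110.750, G 1405.750.
Highest priority: B.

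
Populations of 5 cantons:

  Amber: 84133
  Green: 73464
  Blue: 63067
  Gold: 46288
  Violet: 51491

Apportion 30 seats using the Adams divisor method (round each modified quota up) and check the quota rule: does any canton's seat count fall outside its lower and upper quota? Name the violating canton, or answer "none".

Standard quotas: Amber 7.926, Green 6.921, Blue 5.941, Gold 4.361, Violet 4.851.
Adams allocation: Amber 8, Green 7, Blue 6, Gold 4, Violet 5.
Every allocation lies between the lower and upper quota.

none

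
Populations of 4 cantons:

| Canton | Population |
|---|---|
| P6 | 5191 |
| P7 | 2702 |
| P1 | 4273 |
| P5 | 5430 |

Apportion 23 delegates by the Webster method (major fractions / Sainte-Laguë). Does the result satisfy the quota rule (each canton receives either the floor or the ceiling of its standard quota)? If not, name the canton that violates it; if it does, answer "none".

none

Standard quotas: P6 6.785, P7 3.532, P1 5.585, P5 7.098.
Webster allocation: P6 7, P7 3, P1 6, P5 7.
Every allocation lies between the lower and upper quota.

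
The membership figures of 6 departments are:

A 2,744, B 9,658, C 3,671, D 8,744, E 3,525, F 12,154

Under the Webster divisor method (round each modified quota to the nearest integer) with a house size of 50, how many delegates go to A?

Standard divisor 40496/50 ≈ 809.92; standard quotas: A 3.388, B 11.925, C 4.533, D 10.796, E 4.352, F 15.006.
Rounding to the nearest integer gives A 3, B 12, C 5, D 11, E 4, F 15 — total 50, matching the house size, so no adjustment is needed.
A receives 3.

3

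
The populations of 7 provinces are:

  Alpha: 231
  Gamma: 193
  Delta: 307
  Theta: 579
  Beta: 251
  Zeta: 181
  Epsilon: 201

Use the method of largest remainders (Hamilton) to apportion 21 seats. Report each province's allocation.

The standard divisor is 1943/21 ≈ 92.524.
Standard quotas: Alpha 2.497, Gamma 2.086, Delta 3.318, Theta 6.258, Beta 2.713, Zeta 1.956, Epsilon 2.172.
Lower quotas: Alpha 2, Gamma 2, Delta 3, Theta 6, Beta 2, Zeta 1, Epsilon 2 (sum 18, leaving 3 seats).
Remainders in descending order: Zeta 0.956, Beta 0.713, Alpha 0.497, Delta 0.318, Theta 0.258, Epsilon 0.172, Gamma 0.086.
The surplus seats go to Zeta, Beta, Alpha.

Alpha=3, Gamma=2, Delta=3, Theta=6, Beta=3, Zeta=2, Epsilon=2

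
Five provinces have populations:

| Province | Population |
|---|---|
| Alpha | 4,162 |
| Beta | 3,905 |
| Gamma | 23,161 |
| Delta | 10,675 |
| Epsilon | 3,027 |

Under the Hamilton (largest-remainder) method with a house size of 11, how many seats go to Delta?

2

The standard divisor is 44930/11 ≈ 4084.545.
Standard quotas: Alpha 1.0190, Beta 0.9560, Gamma 5.6704, Delta 2.6135, Epsilon 0.7411.
Lower quotas: Alpha 1, Beta 0, Gamma 5, Delta 2, Epsilon 0 (sum 8, leaving 3 seats).
Remainders in descending order: Beta 0.9560, Epsilon 0.7411, Gamma 0.6704, Delta 0.6135, Alpha 0.0190.
Largest remainders: Beta, Epsilon, Gamma receive the extra seats.
Delta receives 2.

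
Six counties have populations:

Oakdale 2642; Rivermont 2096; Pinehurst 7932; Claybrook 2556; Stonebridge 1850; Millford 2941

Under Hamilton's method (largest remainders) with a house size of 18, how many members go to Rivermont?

Standard divisor: 20017 ÷ 18 ≈ 1112.056.
Standard quotas: Oakdale 2.3758, Rivermont 1.8848, Pinehurst 7.1327, Claybrook 2.2984, Stonebridge 1.6636, Millford 2.6447.
Lower quotas: Oakdale 2, Rivermont 1, Pinehurst 7, Claybrook 2, Stonebridge 1, Millford 2 (sum 15, leaving 3 seats).
Remainders in descending order: Rivermont 0.8848, Stonebridge 0.6636, Millford 0.6447, Oakdale 0.3758, Claybrook 0.2984, Pinehurst 0.1327.
Largest remainders: Rivermont, Stonebridge, Millford receive the extra seats.
Rivermont receives 2.

2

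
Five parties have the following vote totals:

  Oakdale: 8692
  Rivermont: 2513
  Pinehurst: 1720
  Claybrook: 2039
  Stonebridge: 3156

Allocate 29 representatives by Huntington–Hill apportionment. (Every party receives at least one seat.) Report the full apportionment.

Oakdale=14, Rivermont=4, Pinehurst=3, Claybrook=3, Stonebridge=5

With divisor 622: modified quotas Oakdale 13.974, Rivermont 4.040, Pinehurst 2.765, Claybrook 3.278, Stonebridge 5.074.
Geometric-mean thresholds: Oakdale √(13·14)=13.491, Rivermont √(4·5)=4.472, Pinehurst √(2·3)=2.449, Claybrook √(3·4)=3.464, Stonebridge √(5·6)=5.477.
Each quota rounded against its threshold gives Oakdale 14, Rivermont 4, Pinehurst 3, Claybrook 3, Stonebridge 5 (total 29).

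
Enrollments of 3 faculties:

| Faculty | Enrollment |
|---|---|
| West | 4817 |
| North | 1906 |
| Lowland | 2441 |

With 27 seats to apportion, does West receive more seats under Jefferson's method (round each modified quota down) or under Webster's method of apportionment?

Jefferson

Jefferson: West 15, North 5, Lowland 7.
Webster: West 14, North 6, Lowland 7.
West gets 15 under Jefferson and 14 under Webster.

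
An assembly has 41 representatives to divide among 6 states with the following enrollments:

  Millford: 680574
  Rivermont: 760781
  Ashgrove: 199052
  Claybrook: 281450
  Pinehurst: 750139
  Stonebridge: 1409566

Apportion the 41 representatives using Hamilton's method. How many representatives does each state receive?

The standard divisor is 4081562/41 ≈ 99550.293.
Standard quotas: Millford 6.8365, Rivermont 7.6422, Ashgrove 1.9995, Claybrook 2.8272, Pinehurst 7.5353, Stonebridge 14.1593.
Lower quotas: Millford 6, Rivermont 7, Ashgrove 1, Claybrook 2, Pinehurst 7, Stonebridge 14 (sum 37, leaving 4 seats).
Remainders in descending order: Ashgrove 0.9995, Millford 0.8365, Claybrook 0.8272, Rivermont 0.6422, Pinehurst 0.5353, Stonebridge 0.1593.
Largest remainders: Ashgrove, Millford, Claybrook, Rivermont receive the extra seats.

Millford 7, Rivermont 8, Ashgrove 2, Claybrook 3, Pinehurst 7, Stonebridge 14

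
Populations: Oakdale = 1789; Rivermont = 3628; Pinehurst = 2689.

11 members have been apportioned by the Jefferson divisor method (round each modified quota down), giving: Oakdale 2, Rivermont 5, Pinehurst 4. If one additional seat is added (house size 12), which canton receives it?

Rivermont

Priority for the next seat is population ÷ (current seats + 1).
Priorities: Oakdale 596.333, Rivermont 604.667, Pinehurst 537.800.
Highest priority: Rivermont.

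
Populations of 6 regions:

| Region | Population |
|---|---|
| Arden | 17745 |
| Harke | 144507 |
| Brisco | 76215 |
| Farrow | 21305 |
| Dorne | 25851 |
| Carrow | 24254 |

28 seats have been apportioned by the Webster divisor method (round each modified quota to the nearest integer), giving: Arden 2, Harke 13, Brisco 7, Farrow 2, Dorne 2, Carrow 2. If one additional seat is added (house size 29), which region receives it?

Harke

Priority for the next seat is population ÷ (current seats + 0.5).
Priorities: Arden 7098.000, Harke 10704.222, Brisco 10162.000, Farrow 8522.000, Dorne 10340.400, Carrow 9701.600.
Highest priority: Harke.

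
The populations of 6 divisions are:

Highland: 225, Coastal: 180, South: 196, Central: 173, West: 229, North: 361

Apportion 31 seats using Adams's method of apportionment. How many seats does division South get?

5

Standard divisor 1364/31 ≈ 44; standard quotas: Highland 5.114, Coastal 4.091, South 4.455, Central 3.932, West 5.205, North 8.205.
Rounding up gives 6, 5, 5, 4, 6, 9 = 35 seats, so the divisor must be adjusted.
With modified divisor 47: modified quotas Highland 4.787, Coastal 3.830, South 4.170, Central 3.681, West 4.872, North 7.681.
Rounding up: Highland 5, Coastal 4, South 5, Central 4, West 5, North 8 (total 31).
South receives 5.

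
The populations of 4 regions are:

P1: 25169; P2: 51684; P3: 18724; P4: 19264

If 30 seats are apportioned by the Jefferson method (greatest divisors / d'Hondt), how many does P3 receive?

5

Standard divisor 114841/30 ≈ 3828.033; standard quotas: P1 6.575, P2 13.501, P3 4.891, P4 5.032.
Rounding down gives 6, 13, 4, 5 = 28 seats, so the divisor must be adjusted.
With modified divisor 3640: modified quotas P1 6.915, P2 14.199, P3 5.144, P4 5.292.
Rounding down: P1 6, P2 14, P3 5, P4 5 (total 30).
P3 receives 5.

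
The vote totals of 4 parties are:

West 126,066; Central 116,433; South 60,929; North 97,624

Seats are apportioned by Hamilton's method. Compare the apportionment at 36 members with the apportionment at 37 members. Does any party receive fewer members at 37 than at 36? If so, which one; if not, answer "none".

At 36 seats: West 11, Central 10, South 6, North 9.
At 37 seats: West 12, Central 11, South 5, North 9.
South drops from 6 to 5.

South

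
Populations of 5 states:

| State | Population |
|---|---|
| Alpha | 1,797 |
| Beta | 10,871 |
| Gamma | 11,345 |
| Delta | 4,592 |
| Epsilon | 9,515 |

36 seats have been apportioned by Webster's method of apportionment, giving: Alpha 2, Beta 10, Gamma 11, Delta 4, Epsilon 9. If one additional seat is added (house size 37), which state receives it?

Priority for the next seat is population ÷ (current seats + 0.5).
Priorities: Alpha 718.800, Beta 1035.333, Gamma 986.522, Delta 1020.444, Epsilon 1001.579.
Highest priority: Beta.

Beta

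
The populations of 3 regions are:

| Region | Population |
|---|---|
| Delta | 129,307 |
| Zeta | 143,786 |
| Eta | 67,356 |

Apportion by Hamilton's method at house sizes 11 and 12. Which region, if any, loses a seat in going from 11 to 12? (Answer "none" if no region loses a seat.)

At 11 seats: Delta 4, Zeta 5, Eta 2.
At 12 seats: Delta 5, Zeta 5, Eta 2.
No region's allocation decreased.

none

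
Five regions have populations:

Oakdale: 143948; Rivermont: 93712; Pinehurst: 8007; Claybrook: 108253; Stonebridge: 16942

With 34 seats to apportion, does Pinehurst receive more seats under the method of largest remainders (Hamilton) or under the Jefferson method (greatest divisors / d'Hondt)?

Hamilton

Hamilton: Oakdale 13, Rivermont 9, Pinehurst 1, Claybrook 10, Stonebridge 1.
Jefferson: Oakdale 14, Rivermont 9, Pinehurst 0, Claybrook 10, Stonebridge 1.
Pinehurst gets 1 under Hamilton and 0 under Jefferson.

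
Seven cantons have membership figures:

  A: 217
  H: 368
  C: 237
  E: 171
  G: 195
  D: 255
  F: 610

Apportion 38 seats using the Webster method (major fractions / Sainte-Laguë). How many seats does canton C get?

4

Standard divisor 2053/38 ≈ 54.026; standard quotas: A 4.017, H 6.811, C 4.387, E 3.165, G 3.609, D 4.720, F 11.291.
Rounding to the nearest integer gives A 4, H 7, C 4, E 3, G 4, D 5, F 11 — total 38, matching the house size, so no adjustment is needed.
C receives 4.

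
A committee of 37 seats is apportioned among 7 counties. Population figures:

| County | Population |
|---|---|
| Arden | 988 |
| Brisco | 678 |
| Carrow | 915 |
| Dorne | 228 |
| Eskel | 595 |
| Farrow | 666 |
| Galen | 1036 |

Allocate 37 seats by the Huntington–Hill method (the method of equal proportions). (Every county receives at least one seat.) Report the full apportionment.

Arden=7, Brisco=5, Carrow=7, Dorne=2, Eskel=4, Farrow=5, Galen=7

With divisor 140: modified quotas Arden 7.057, Brisco 4.843, Carrow 6.536, Dorne 1.629, Eskel 4.250, Farrow 4.757, Galen 7.400.
Geometric-mean thresholds: Arden √(7·8)=7.483, Brisco √(4·5)=4.472, Carrow √(6·7)=6.481, Dorne √(1·2)=1.414, Eskel √(4·5)=4.472, Farrow √(4·5)=4.472, Galen √(7·8)=7.483.
Each quota rounded against its threshold gives Arden 7, Brisco 5, Carrow 7, Dorne 2, Eskel 4, Farrow 5, Galen 7 (total 37).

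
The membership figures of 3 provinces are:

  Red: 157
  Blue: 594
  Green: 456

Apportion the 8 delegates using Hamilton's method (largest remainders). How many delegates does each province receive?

Standard divisor: 1207 ÷ 8 ≈ 150.875.
Standard quotas: Red 1.041, Blue 3.937, Green 3.022.
Lower quotas: Red 1, Blue 3, Green 3 (sum 7, leaving 1 seat).
Remainders in descending order: Blue 0.937, Red 0.041, Green 0.022.
The surplus seat goes to Blue.

Red=1, Blue=4, Green=3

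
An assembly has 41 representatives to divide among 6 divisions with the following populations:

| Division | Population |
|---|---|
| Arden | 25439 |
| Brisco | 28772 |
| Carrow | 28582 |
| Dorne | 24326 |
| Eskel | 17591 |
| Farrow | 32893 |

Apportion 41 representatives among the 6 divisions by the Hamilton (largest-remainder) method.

Arden 7, Brisco 7, Carrow 7, Dorne 6, Eskel 5, Farrow 9

Standard divisor: 157603 ÷ 41 ≈ 3843.976.
Standard quotas: Arden 6.6179, Brisco 7.4850, Carrow 7.4355, Dorne 6.3283, Eskel 4.5763, Farrow 8.5570.
Lower quotas: Arden 6, Brisco 7, Carrow 7, Dorne 6, Eskel 4, Farrow 8 (sum 38, leaving 3 seats).
Remainders in descending order: Arden 0.6179, Eskel 0.5763, Farrow 0.5570, Brisco 0.4850, Carrow 0.4355, Dorne 0.3283.
The surplus seats go to Arden, Eskel, Farrow.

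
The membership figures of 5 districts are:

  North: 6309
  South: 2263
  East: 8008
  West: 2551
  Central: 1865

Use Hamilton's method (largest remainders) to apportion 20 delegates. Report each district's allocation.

Standard divisor: 20996 ÷ 20 ≈ 1049.8.
Standard quotas: North 6.0097, South 2.1556, East 7.6281, West 2.4300, Central 1.7765.
Lower quotas: North 6, South 2, East 7, West 2, Central 1 (sum 18, leaving 2 seats).
Remainders in descending order: Central 0.7765, East 0.6281, West 0.4300, South 0.1556, North 0.0097.
The surplus seats go to Central, East.

North: 6, South: 2, East: 8, West: 2, Central: 2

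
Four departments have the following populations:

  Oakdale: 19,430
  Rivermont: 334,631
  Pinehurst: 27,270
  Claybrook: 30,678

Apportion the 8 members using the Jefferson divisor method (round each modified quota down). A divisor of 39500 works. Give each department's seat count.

Oakdale: 0, Rivermont: 8, Pinehurst: 0, Claybrook: 0

With modified divisor 39500: modified quotas Oakdale 0.492, Rivermont 8.472, Pinehurst 0.690, Claybrook 0.777.
Rounding down: Oakdale 0, Rivermont 8, Pinehurst 0, Claybrook 0 (total 8).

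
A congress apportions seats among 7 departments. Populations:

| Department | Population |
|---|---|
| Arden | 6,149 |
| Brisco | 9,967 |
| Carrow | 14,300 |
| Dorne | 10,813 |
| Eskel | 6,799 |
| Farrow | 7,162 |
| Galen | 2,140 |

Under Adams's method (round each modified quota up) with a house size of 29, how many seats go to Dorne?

Standard divisor 57330/29 ≈ 1976.897; standard quotas: Arden 3.110, Brisco 5.042, Carrow 7.234, Dorne 5.470, Eskel 3.439, Farrow 3.623, Galen 1.083.
Rounding up gives 4, 6, 8, 6, 4, 4, 2 = 34 seats, so the divisor must be adjusted.
With modified divisor 2200: modified quotas Arden 2.795, Brisco 4.530, Carrow 6.500, Dorne 4.915, Eskel 3.090, Farrow 3.255, Galen 0.973.
Rounding up: Arden 3, Brisco 5, Carrow 7, Dorne 5, Eskel 4, Farrow 4, Galen 1 (total 29).
Dorne receives 5.

5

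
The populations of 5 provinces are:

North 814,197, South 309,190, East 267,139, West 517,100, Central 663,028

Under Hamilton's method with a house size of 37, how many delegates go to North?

12

The standard divisor is 2570654/37 ≈ 69477.135.
Standard quotas: North 11.7189, South 4.4502, East 3.8450, West 7.4427, Central 9.5431.
Lower quotas: North 11, South 4, East 3, West 7, Central 9 (sum 34, leaving 3 seats).
Remainders in descending order: East 0.8450, North 0.7189, Central 0.5431, South 0.4502, West 0.4427.
The surplus seats go to East, North, Central.
North receives 12.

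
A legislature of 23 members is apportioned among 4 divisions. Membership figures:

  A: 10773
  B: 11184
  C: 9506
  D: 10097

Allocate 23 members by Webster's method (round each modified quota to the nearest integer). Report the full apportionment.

A: 6, B: 6, C: 5, D: 6

Standard divisor 41560/23 ≈ 1806.957; standard quotas: A 5.962, B 6.189, C 5.261, D 5.588.
Rounding to the nearest integer gives A 6, B 6, C 5, D 6 — total 23, matching the house size, so no adjustment is needed.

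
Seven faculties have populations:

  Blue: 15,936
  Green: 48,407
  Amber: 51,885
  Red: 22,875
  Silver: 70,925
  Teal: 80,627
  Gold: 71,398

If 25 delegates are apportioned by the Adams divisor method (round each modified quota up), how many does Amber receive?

4

Standard divisor 362053/25 ≈ 14482.12; standard quotas: Blue 1.100, Green 3.343, Amber 3.583, Red 1.580, Silver 4.897, Teal 5.567, Gold 4.930.
Rounding up gives 2, 4, 4, 2, 5, 6, 5 = 28 seats, so the divisor must be adjusted.
With modified divisor 16700: modified quotas Blue 0.954, Green 2.899, Amber 3.107, Red 1.370, Silver 4.247, Teal 4.828, Gold 4.275.
Rounding up: Blue 1, Green 3, Amber 4, Red 2, Silver 5, Teal 5, Gold 5 (total 25).
Amber receives 4.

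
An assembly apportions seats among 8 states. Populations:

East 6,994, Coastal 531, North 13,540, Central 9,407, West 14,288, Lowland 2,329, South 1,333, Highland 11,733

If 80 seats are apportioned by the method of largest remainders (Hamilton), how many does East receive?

9

Total 60155; standard divisor 60155/80 ≈ 751.938.
Standard quotas: East 9.3013, Coastal 0.7062, North 18.0068, Central 12.5103, West 19.0016, Lowland 3.0973, South 1.7728, Highland 15.6037.
Lower quotas: East 9, Coastal 0, North 18, Central 12, West 19, Lowland 3, South 1, Highland 15 (sum 77, leaving 3 seats).
Remainders in descending order: South 0.7728, Coastal 0.7062, Highland 0.6037, Central 0.5103, East 0.3013, Lowland 0.0973, North 0.0068, West 0.0016.
Largest remainders: South, Coastal, Highland receive the extra seats.
East receives 9.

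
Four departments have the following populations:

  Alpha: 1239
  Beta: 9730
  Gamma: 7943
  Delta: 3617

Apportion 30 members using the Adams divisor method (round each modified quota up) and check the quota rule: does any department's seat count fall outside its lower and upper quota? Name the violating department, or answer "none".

Standard quotas: Alpha 1.650, Beta 12.957, Gamma 10.577, Delta 4.816.
Adams allocation: Alpha 2, Beta 13, Gamma 10, Delta 5.
Every allocation lies between the lower and upper quota.

none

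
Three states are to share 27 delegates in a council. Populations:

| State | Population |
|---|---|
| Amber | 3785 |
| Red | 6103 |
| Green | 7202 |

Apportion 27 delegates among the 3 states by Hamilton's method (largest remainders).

The standard divisor is 17090/27 ≈ 632.963.
Standard quotas: Amber 5.9798, Red 9.6420, Green 11.3782.
Lower quotas: Amber 5, Red 9, Green 11 (sum 25, leaving 2 seats).
Remainders in descending order: Amber 0.9798, Red 0.6420, Green 0.3782.
The surplus seats go to Amber, Red.

Amber=6; Red=10; Green=11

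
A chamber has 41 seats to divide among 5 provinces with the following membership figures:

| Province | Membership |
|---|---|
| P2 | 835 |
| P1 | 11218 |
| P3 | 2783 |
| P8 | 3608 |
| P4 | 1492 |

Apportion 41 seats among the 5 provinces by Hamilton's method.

Total 19936; standard divisor 19936/41 ≈ 486.244.
Standard quotas: P2 1.7172, P1 23.0707, P3 5.7235, P8 7.4201, P4 3.0684.
Lower quotas: P2 1, P1 23, P3 5, P8 7, P4 3 (sum 39, leaving 2 seats).
Remainders in descending order: P3 0.7235, P2 0.7172, P8 0.4201, P1 0.0707, P4 0.0684.
Largest remainders: P3, P2 receive the extra seats.

P2=2; P1=23; P3=6; P8=7; P4=3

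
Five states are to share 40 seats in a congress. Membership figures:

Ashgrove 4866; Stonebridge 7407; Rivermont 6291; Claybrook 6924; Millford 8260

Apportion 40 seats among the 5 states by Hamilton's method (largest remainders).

Ashgrove 6; Stonebridge 9; Rivermont 7; Claybrook 8; Millford 10

Standard divisor: 33748 ÷ 40 ≈ 843.7.
Standard quotas: Ashgrove 5.7675, Stonebridge 8.7792, Rivermont 7.4564, Claybrook 8.2067, Millford 9.7902.
Lower quotas: Ashgrove 5, Stonebridge 8, Rivermont 7, Claybrook 8, Millford 9 (sum 37, leaving 3 seats).
Remainders in descending order: Millford 0.7902, Stonebridge 0.7792, Ashgrove 0.7675, Rivermont 0.4564, Claybrook 0.2067.
Largest remainders: Millford, Stonebridge, Ashgrove receive the extra seats.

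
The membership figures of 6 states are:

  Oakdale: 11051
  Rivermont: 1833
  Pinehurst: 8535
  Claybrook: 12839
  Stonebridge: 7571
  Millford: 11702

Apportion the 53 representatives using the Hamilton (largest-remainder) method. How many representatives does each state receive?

Total 53531; standard divisor 53531/53 ≈ 1010.019.
Standard quotas: Oakdale 10.9414, Rivermont 1.8148, Pinehurst 8.4503, Claybrook 12.7116, Stonebridge 7.4959, Millford 11.5859.
Lower quotas: Oakdale 10, Rivermont 1, Pinehurst 8, Claybrook 12, Stonebridge 7, Millford 11 (sum 49, leaving 4 seats).
Remainders in descending order: Oakdale 0.9414, Rivermont 0.8148, Claybrook 0.7116, Millford 0.5859, Stonebridge 0.4959, Pinehurst 0.4503.
Largest remainders: Oakdale, Rivermont, Claybrook, Millford receive the extra seats.

Oakdale 11, Rivermont 2, Pinehurst 8, Claybrook 13, Stonebridge 7, Millford 12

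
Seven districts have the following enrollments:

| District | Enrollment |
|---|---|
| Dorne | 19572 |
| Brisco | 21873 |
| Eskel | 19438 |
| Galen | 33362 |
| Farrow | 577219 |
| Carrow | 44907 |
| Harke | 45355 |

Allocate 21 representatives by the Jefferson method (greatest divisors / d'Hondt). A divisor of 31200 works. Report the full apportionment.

Dorne=0; Brisco=0; Eskel=0; Galen=1; Farrow=18; Carrow=1; Harke=1

With modified divisor 31200: modified quotas Dorne 0.627, Brisco 0.701, Eskel 0.623, Galen 1.069, Farrow 18.501, Carrow 1.439, Harke 1.454.
Rounding down: Dorne 0, Brisco 0, Eskel 0, Galen 1, Farrow 18, Carrow 1, Harke 1 (total 21).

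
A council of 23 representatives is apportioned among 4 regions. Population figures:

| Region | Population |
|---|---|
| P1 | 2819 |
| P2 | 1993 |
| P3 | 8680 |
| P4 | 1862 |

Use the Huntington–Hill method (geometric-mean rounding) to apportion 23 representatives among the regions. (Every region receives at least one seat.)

With divisor 669: modified quotas P1 4.214, P2 2.979, P3 12.975, P4 2.783.
Geometric-mean thresholds: P1 √(4·5)=4.472, P2 √(2·3)=2.449, P3 √(12·13)=12.490, P4 √(2·3)=2.449.
Each quota rounded against its threshold gives P1 4, P2 3, P3 13, P4 3 (total 23).

P1: 4, P2: 3, P3: 13, P4: 3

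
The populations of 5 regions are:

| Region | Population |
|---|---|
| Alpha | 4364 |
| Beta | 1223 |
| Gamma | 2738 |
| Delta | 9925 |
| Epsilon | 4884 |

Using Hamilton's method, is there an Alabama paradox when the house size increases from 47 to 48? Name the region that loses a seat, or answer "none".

none

At 47 seats: Alpha 9, Beta 2, Gamma 6, Delta 20, Epsilon 10.
At 48 seats: Alpha 9, Beta 2, Gamma 6, Delta 21, Epsilon 10.
No region's allocation decreased.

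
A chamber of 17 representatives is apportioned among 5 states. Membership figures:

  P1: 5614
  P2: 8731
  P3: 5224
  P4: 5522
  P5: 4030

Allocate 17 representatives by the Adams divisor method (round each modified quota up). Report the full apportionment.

P1 3, P2 5, P3 3, P4 3, P5 3

Standard divisor 29121/17 ≈ 1713; standard quotas: P1 3.277, P2 5.097, P3 3.050, P4 3.224, P5 2.353.
Rounding up gives 4, 6, 4, 4, 3 = 21 seats, so the divisor must be adjusted.
With modified divisor 1900: modified quotas P1 2.955, P2 4.595, P3 2.749, P4 2.906, P5 2.121.
Rounding up: P1 3, P2 5, P3 3, P4 3, P5 3 (total 17).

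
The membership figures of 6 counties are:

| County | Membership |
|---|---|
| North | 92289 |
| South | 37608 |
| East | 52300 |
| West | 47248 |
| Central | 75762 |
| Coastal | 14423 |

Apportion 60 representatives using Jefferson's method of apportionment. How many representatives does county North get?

18

Standard divisor 319630/60 ≈ 5327.167; standard quotas: North 17.324, South 7.060, East 9.818, West 8.869, Central 14.222, Coastal 2.707.
Rounding down gives 17, 7, 9, 8, 14, 2 = 57 seats, so the divisor must be adjusted.
With modified divisor 5100: modified quotas North 18.096, South 7.374, East 10.255, West 9.264, Central 14.855, Coastal 2.828.
Rounding down: North 18, South 7, East 10, West 9, Central 14, Coastal 2 (total 60).
North receives 18.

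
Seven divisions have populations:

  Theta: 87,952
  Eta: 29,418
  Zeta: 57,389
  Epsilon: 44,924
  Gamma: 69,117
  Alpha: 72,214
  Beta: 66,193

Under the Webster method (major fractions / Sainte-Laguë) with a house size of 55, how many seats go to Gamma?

Standard divisor 427207/55 ≈ 7767.4; standard quotas: Theta 11.323, Eta 3.787, Zeta 7.388, Epsilon 5.784, Gamma 8.898, Alpha 9.297, Beta 8.522.
Rounding to the nearest integer gives Theta 11, Eta 4, Zeta 7, Epsilon 6, Gamma 9, Alpha 9, Beta 9 — total 55, matching the house size, so no adjustment is needed.
Gamma receives 9.

9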